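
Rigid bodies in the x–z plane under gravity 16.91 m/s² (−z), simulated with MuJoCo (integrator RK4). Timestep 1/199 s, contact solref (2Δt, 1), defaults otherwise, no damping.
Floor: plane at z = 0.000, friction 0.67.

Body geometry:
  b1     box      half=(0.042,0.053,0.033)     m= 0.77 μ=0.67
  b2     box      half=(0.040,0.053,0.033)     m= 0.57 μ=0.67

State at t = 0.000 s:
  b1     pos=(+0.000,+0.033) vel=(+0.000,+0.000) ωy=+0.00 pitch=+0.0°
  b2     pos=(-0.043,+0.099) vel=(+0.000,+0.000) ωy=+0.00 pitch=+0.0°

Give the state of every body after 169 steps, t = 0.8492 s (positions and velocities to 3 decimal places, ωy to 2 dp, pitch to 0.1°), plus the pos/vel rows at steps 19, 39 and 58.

State at t = 0.8492 s:
  b1     pos=(+0.000,+0.033) vel=(+0.000,+0.000) ωy=+0.00 pitch=+0.0°
  b2     pos=(-0.083,+0.040) vel=(+0.000,+0.000) ωy=+0.00 pitch=-90.0°

Key-timestep trajectory:
   step    t(s)  b1.x    b1.z    b1.vx   b1.vz   b2.x    b2.z    b2.vx   b2.vz 
     19  0.0955   +0.000  +0.033  +0.000  +0.000   -0.045  +0.099  -0.042  -0.003
     39  0.1960   +0.000  +0.033  +0.000  +0.000   -0.056  +0.096  -0.215  -0.091
     58  0.2915   +0.000  +0.033  +0.000  +0.000   -0.085  +0.046  -0.332  -1.215


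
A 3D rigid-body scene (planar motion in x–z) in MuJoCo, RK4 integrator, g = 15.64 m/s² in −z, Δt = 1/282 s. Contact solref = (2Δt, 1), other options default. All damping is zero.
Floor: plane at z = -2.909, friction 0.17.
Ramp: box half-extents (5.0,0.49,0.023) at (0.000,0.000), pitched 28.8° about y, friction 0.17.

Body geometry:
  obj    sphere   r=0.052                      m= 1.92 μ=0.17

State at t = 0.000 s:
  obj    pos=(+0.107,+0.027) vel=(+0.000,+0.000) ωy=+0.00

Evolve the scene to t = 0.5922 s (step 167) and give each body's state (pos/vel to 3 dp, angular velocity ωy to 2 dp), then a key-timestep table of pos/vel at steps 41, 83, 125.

State at t = 0.5922 s:
  obj    pos=(+0.934,-0.428) vel=(+2.793,-1.536) ωy=+61.27

Key-timestep trajectory:
   step    t(s)  obj.x    obj.z    obj.vx   obj.vz 
     41  0.1454   +0.157  -0.001  +0.686  -0.377
     83  0.2943   +0.311  -0.086  +1.388  -0.763
    125  0.4433   +0.570  -0.228  +2.091  -1.149


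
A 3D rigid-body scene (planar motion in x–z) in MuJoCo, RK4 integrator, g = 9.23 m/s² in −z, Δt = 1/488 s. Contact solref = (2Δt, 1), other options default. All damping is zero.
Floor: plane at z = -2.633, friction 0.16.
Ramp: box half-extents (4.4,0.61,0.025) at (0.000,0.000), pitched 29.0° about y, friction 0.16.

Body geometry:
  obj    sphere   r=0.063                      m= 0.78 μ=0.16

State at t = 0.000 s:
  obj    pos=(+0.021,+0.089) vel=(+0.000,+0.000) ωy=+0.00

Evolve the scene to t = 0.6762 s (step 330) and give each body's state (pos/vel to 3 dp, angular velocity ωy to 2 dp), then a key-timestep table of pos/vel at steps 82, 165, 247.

State at t = 0.6762 s:
  obj    pos=(+0.660,-0.265) vel=(+1.891,-1.048) ωy=+34.30

Key-timestep trajectory:
   step    t(s)  obj.x    obj.z    obj.vx   obj.vz 
     82  0.1680   +0.060  +0.067  +0.470  -0.260
    165  0.3381   +0.181  +0.000  +0.945  -0.524
    247  0.5061   +0.379  -0.110  +1.415  -0.784


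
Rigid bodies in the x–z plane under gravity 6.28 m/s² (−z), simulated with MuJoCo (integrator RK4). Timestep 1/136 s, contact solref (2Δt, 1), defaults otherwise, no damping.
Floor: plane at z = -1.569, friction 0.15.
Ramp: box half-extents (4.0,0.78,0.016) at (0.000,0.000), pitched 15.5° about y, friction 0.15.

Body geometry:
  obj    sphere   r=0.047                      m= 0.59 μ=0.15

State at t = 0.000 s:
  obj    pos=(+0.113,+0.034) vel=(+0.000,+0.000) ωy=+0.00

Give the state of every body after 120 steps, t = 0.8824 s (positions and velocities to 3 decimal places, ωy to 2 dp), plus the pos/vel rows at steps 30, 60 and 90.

State at t = 0.8824 s:
  obj    pos=(+0.563,-0.091) vel=(+1.019,-0.283) ωy=+22.50

Key-timestep trajectory:
   step    t(s)  obj.x    obj.z    obj.vx   obj.vz 
     30  0.2206   +0.141  +0.026  +0.255  -0.071
     60  0.4412   +0.225  +0.003  +0.510  -0.141
     90  0.6618   +0.366  -0.036  +0.765  -0.212


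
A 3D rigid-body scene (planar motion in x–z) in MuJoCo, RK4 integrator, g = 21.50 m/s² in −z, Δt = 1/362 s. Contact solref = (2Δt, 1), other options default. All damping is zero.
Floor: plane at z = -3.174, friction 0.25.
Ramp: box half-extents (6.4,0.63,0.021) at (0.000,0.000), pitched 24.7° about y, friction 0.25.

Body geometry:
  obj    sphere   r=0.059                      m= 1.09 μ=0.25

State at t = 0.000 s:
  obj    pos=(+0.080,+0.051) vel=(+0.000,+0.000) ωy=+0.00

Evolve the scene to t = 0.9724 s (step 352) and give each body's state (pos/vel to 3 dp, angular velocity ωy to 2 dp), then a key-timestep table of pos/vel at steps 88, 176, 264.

State at t = 0.9724 s:
  obj    pos=(+2.836,-1.217) vel=(+5.669,-2.608) ωy=+105.75

Key-timestep trajectory:
   step    t(s)  obj.x    obj.z    obj.vx   obj.vz 
     88  0.2431   +0.252  -0.028  +1.417  -0.652
    176  0.4862   +0.769  -0.266  +2.835  -1.304
    264  0.7293   +1.631  -0.662  +4.252  -1.956


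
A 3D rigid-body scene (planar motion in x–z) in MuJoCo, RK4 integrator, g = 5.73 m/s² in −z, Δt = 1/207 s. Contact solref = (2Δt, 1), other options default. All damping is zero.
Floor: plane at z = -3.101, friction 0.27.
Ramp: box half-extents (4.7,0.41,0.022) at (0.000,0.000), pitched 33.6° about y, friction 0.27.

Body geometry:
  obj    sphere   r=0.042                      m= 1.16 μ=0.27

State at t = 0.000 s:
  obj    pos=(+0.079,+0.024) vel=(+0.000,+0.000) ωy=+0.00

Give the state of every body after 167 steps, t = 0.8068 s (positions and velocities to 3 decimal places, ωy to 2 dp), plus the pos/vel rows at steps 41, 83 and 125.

State at t = 0.8068 s:
  obj    pos=(+0.693,-0.384) vel=(+1.522,-1.011) ωy=+43.49

Key-timestep trajectory:
   step    t(s)  obj.x    obj.z    obj.vx   obj.vz 
     41  0.1981   +0.116  +0.000  +0.374  -0.248
     83  0.4010   +0.231  -0.077  +0.757  -0.503
    125  0.6039   +0.423  -0.204  +1.139  -0.757


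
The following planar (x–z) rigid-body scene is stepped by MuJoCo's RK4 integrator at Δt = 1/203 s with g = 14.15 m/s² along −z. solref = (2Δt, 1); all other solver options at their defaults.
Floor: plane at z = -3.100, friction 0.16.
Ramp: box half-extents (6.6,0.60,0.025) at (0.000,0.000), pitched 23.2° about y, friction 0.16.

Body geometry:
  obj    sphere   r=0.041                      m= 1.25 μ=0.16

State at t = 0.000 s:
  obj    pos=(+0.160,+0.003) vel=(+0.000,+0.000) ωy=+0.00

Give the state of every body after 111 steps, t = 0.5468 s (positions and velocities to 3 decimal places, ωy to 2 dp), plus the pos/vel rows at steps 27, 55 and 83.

State at t = 0.5468 s:
  obj    pos=(+0.707,-0.231) vel=(+2.001,-0.858) ωy=+53.07

Key-timestep trajectory:
   step    t(s)  obj.x    obj.z    obj.vx   obj.vz 
     27  0.1330   +0.192  -0.011  +0.487  -0.209
     55  0.2709   +0.294  -0.054  +0.992  -0.425
     83  0.4089   +0.466  -0.128  +1.497  -0.641


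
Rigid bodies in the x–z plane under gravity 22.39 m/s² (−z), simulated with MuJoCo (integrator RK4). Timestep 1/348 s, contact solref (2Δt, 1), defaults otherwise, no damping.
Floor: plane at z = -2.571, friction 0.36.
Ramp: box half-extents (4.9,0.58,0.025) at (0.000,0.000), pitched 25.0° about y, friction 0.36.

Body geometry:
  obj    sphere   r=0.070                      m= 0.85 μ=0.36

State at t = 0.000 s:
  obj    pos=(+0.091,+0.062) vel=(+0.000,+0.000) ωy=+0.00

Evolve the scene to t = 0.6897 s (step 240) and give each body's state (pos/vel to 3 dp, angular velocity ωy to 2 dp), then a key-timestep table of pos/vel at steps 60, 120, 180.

State at t = 0.6897 s:
  obj    pos=(+1.548,-0.617) vel=(+4.225,-1.970) ωy=+66.58

Key-timestep trajectory:
   step    t(s)  obj.x    obj.z    obj.vx   obj.vz 
     60  0.1724   +0.182  +0.020  +1.056  -0.493
    120  0.3448   +0.455  -0.108  +2.112  -0.985
    180  0.5172   +0.911  -0.320  +3.169  -1.478


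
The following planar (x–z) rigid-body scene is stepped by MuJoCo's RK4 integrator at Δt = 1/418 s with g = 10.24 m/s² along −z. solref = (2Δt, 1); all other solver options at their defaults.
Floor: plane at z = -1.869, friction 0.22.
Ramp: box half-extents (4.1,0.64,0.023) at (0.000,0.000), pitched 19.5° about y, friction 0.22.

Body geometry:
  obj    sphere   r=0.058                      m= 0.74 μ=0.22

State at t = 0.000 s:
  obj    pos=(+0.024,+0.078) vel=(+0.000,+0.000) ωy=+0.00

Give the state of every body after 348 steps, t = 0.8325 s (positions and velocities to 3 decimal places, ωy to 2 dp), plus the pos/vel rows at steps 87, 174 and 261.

State at t = 0.8325 s:
  obj    pos=(+0.822,-0.205) vel=(+1.916,-0.679) ωy=+35.04

Key-timestep trajectory:
   step    t(s)  obj.x    obj.z    obj.vx   obj.vz 
     87  0.2081   +0.074  +0.060  +0.479  -0.170
    174  0.4163   +0.223  +0.007  +0.958  -0.339
    261  0.6244   +0.473  -0.081  +1.437  -0.509


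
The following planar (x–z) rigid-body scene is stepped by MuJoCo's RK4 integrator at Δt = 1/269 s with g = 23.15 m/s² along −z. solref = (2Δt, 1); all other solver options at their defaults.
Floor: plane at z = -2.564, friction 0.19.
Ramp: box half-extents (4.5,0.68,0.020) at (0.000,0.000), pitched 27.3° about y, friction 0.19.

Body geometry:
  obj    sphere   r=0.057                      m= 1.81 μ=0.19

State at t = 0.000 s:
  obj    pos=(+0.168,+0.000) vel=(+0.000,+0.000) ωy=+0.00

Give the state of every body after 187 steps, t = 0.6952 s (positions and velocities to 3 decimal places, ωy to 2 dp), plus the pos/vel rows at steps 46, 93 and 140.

State at t = 0.6952 s:
  obj    pos=(+1.797,-0.841) vel=(+4.685,-2.418) ωy=+92.47

Key-timestep trajectory:
   step    t(s)  obj.x    obj.z    obj.vx   obj.vz 
     46  0.1710   +0.267  -0.051  +1.153  -0.595
     93  0.3457   +0.571  -0.208  +2.330  -1.203
    140  0.5204   +1.081  -0.471  +3.508  -1.811


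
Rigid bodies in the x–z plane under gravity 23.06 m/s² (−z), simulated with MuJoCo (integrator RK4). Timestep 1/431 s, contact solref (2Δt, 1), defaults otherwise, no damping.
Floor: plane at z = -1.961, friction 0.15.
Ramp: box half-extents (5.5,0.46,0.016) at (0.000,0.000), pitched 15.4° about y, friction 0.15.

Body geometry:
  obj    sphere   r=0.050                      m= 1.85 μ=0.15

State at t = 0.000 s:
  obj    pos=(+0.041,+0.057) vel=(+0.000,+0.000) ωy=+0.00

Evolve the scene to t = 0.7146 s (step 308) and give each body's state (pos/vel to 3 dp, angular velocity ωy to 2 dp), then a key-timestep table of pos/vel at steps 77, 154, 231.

State at t = 0.7146 s:
  obj    pos=(+1.118,-0.239) vel=(+3.014,-0.830) ωy=+62.51

Key-timestep trajectory:
   step    t(s)  obj.x    obj.z    obj.vx   obj.vz 
     77  0.1787   +0.108  +0.039  +0.754  -0.208
    154  0.3573   +0.310  -0.017  +1.507  -0.415
    231  0.5360   +0.647  -0.110  +2.260  -0.623


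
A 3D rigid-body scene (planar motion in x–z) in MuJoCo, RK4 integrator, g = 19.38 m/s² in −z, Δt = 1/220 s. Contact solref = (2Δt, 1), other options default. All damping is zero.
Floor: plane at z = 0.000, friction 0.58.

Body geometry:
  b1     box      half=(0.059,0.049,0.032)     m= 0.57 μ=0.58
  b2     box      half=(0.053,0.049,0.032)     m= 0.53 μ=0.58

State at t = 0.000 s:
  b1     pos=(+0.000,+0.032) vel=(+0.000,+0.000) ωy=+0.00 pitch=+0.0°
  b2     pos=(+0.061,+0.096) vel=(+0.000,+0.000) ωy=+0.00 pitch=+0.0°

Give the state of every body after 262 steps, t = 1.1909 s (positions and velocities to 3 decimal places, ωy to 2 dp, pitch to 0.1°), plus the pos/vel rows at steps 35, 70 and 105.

State at t = 1.1909 s:
  b1     pos=(+0.000,+0.032) vel=(+0.000,+0.000) ωy=+0.00 pitch=+0.0°
  b2     pos=(+0.197,+0.032) vel=(+0.000,+0.000) ωy=+0.00 pitch=+180.0°

Key-timestep trajectory:
   step    t(s)  b1.x    b1.z    b1.vx   b1.vz   b2.x    b2.z    b2.vx   b2.vz 
     35  0.1591   +0.000  +0.032  +0.000  +0.000   +0.072  +0.093  +0.203  -0.085
     70  0.3182   +0.000  +0.032  +0.000  +0.000   +0.129  +0.060  +0.246  +0.050
    105  0.4773   +0.000  +0.032  +0.000  +0.000   +0.160  +0.059  +0.309  -0.096


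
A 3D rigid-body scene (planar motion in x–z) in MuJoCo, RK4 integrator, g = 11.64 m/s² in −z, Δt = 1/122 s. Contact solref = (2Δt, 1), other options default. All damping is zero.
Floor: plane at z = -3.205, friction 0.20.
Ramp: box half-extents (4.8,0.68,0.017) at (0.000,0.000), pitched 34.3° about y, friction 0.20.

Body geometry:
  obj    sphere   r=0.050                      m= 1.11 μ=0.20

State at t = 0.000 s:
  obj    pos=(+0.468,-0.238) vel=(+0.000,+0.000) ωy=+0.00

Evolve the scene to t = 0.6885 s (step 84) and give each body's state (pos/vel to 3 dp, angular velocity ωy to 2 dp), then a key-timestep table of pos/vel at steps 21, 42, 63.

State at t = 0.6885 s:
  obj    pos=(+1.386,-0.864) vel=(+2.666,-1.818) ωy=+64.47

Key-timestep trajectory:
   step    t(s)  obj.x    obj.z    obj.vx   obj.vz 
     21  0.1721   +0.525  -0.277  +0.667  -0.455
     42  0.3443   +0.698  -0.395  +1.333  -0.909
     63  0.5164   +0.984  -0.590  +1.999  -1.364


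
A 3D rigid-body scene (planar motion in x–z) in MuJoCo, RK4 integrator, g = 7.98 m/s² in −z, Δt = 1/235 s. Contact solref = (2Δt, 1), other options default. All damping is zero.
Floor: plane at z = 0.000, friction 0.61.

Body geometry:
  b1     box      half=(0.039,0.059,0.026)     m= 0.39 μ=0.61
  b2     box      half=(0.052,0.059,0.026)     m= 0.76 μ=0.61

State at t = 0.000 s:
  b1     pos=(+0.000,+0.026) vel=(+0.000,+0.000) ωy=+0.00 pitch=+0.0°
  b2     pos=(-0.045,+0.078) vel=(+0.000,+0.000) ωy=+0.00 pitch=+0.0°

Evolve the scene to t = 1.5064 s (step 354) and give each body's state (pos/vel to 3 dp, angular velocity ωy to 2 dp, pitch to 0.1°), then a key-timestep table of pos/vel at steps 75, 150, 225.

State at t = 1.5064 s:
  b1     pos=(+0.000,+0.026) vel=(+0.000,+0.000) ωy=+0.00 pitch=+0.0°
  b2     pos=(-0.096,+0.052) vel=(+0.000,+0.000) ωy=+0.00 pitch=-90.0°

Key-timestep trajectory:
   step    t(s)  b1.x    b1.z    b1.vx   b1.vz   b2.x    b2.z    b2.vx   b2.vz 
     75  0.3191   +0.000  +0.026  +0.000  +0.000   -0.090  +0.055  -0.301  -0.116
    150  0.6383   +0.000  +0.026  +0.000  +0.000   -0.116  +0.058  +0.034  -0.003
    225  0.9574   +0.000  +0.026  +0.000  +0.000   -0.092  +0.054  -0.106  -0.050


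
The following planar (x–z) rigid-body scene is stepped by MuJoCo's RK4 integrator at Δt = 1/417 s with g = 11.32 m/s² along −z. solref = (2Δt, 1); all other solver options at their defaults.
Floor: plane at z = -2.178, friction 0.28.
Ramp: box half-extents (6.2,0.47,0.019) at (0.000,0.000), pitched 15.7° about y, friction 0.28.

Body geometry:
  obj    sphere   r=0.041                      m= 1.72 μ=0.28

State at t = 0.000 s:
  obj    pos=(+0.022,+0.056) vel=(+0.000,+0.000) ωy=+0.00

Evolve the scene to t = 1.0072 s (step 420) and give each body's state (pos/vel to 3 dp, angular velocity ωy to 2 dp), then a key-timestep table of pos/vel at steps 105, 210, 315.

State at t = 1.0072 s:
  obj    pos=(+1.090,-0.244) vel=(+2.122,-0.596) ωy=+53.75

Key-timestep trajectory:
   step    t(s)  obj.x    obj.z    obj.vx   obj.vz 
    105  0.2518   +0.089  +0.037  +0.530  -0.149
    210  0.5036   +0.289  -0.019  +1.061  -0.298
    315  0.7554   +0.623  -0.113  +1.591  -0.447


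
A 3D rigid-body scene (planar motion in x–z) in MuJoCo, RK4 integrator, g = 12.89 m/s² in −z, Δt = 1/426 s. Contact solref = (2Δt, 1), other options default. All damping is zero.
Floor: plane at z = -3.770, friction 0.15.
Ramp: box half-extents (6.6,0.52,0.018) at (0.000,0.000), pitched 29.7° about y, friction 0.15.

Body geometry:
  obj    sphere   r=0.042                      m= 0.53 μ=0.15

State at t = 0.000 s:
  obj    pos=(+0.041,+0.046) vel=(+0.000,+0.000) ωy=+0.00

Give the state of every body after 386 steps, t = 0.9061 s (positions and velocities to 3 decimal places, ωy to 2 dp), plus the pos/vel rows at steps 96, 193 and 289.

State at t = 0.9061 s:
  obj    pos=(+1.719,-0.912) vel=(+3.712,-2.095) ωy=+90.73

Key-timestep trajectory:
   step    t(s)  obj.x    obj.z    obj.vx   obj.vz 
     96  0.2254   +0.145  -0.013  +0.920  -0.531
    193  0.4531   +0.461  -0.194  +1.853  -1.055
    289  0.6784   +0.982  -0.491  +2.768  -1.597


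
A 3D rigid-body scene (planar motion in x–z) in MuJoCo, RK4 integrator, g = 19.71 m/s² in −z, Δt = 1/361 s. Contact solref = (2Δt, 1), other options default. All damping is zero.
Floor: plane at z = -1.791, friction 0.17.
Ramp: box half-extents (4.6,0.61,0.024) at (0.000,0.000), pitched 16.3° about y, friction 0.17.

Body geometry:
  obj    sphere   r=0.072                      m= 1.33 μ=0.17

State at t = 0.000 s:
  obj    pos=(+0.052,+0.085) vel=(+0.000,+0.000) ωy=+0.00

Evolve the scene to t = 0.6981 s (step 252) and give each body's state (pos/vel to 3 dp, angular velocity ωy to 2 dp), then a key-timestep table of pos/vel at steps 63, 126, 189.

State at t = 0.6981 s:
  obj    pos=(+0.976,-0.185) vel=(+2.648,-0.774) ωy=+38.30

Key-timestep trajectory:
   step    t(s)  obj.x    obj.z    obj.vx   obj.vz 
     63  0.1745   +0.110  +0.068  +0.662  -0.194
    126  0.3490   +0.283  +0.017  +1.324  -0.387
    189  0.5235   +0.572  -0.067  +1.986  -0.581


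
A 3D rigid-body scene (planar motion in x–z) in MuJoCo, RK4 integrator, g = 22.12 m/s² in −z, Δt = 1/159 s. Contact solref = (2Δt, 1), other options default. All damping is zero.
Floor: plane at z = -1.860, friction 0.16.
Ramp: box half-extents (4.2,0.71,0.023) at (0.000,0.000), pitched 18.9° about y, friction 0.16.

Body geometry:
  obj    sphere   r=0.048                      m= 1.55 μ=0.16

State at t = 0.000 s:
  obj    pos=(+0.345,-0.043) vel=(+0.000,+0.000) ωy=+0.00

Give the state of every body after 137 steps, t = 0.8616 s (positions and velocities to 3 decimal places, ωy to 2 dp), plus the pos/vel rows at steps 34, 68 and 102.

State at t = 0.8616 s:
  obj    pos=(+2.143,-0.659) vel=(+4.172,-1.428) ωy=+91.84

Key-timestep trajectory:
   step    t(s)  obj.x    obj.z    obj.vx   obj.vz 
     34  0.2138   +0.456  -0.081  +1.036  -0.355
     68  0.4277   +0.788  -0.195  +2.071  -0.709
    102  0.6415   +1.342  -0.384  +3.106  -1.064


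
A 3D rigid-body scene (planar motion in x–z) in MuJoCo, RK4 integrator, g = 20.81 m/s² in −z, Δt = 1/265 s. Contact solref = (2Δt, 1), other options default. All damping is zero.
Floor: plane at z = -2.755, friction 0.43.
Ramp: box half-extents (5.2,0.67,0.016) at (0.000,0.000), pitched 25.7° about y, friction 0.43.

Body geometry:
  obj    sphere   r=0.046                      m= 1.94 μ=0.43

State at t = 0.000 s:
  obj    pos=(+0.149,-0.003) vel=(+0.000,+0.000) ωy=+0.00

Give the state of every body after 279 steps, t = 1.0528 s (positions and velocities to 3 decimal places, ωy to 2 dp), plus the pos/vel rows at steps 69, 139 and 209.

State at t = 1.0528 s:
  obj    pos=(+3.368,-1.552) vel=(+6.115,-2.943) ωy=+147.52

Key-timestep trajectory:
   step    t(s)  obj.x    obj.z    obj.vx   obj.vz 
     69  0.2604   +0.346  -0.098  +1.513  -0.728
    139  0.5245   +0.948  -0.388  +3.047  -1.466
    209  0.7887   +1.956  -0.872  +4.581  -2.205


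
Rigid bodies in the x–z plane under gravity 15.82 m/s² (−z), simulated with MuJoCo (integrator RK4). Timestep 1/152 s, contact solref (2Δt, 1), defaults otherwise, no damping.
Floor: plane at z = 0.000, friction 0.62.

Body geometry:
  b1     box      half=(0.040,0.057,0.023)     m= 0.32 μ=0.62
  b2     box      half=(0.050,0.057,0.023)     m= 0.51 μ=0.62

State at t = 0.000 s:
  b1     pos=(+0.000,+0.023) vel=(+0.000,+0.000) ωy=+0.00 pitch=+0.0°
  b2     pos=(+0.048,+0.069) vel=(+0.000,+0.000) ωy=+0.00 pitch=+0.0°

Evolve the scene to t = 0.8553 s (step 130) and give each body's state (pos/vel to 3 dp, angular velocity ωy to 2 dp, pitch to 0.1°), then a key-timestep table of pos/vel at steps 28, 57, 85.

State at t = 0.8553 s:
  b1     pos=(+0.000,+0.023) vel=(+0.000,+0.000) ωy=+0.00 pitch=+0.0°
  b2     pos=(+0.098,+0.050) vel=(+0.000,+0.000) ωy=+0.00 pitch=+90.0°

Key-timestep trajectory:
   step    t(s)  b1.x    b1.z    b1.vx   b1.vz   b2.x    b2.z    b2.vx   b2.vz 
     28  0.1842   +0.000  +0.023  +0.000  +0.000   +0.076  +0.055  +0.218  +0.024
     57  0.3750   +0.000  +0.023  +0.000  +0.000   +0.110  +0.054  -0.040  -0.009
     85  0.5592   +0.000  +0.023  +0.000  +0.000   +0.100  +0.050  +0.125  +0.023


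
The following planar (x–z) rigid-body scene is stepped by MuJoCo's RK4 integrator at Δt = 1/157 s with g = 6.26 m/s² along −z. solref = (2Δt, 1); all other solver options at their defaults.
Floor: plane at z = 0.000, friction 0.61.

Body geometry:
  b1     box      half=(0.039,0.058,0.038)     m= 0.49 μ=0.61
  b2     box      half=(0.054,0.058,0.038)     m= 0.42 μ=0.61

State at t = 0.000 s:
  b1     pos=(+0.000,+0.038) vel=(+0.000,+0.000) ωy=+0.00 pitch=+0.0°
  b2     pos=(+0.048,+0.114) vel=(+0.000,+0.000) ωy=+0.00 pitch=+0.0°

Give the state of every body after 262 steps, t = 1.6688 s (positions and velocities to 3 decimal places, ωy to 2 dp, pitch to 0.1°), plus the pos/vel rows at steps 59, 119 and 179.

State at t = 1.6688 s:
  b1     pos=(+0.000,+0.038) vel=(+0.000,+0.000) ωy=+0.00 pitch=+0.0°
  b2     pos=(+0.098,+0.054) vel=(+0.000,+0.000) ωy=+0.00 pitch=+90.0°

Key-timestep trajectory:
   step    t(s)  b1.x    b1.z    b1.vx   b1.vz   b2.x    b2.z    b2.vx   b2.vz 
     59  0.3758   +0.000  +0.038  +0.000  +0.000   +0.108  +0.059  +0.212  +0.150
    119  0.7580   +0.000  +0.038  +0.000  +0.000   +0.135  +0.066  +0.004  +0.000
    179  1.1401   +0.000  +0.038  +0.000  +0.000   +0.120  +0.064  -0.138  -0.047


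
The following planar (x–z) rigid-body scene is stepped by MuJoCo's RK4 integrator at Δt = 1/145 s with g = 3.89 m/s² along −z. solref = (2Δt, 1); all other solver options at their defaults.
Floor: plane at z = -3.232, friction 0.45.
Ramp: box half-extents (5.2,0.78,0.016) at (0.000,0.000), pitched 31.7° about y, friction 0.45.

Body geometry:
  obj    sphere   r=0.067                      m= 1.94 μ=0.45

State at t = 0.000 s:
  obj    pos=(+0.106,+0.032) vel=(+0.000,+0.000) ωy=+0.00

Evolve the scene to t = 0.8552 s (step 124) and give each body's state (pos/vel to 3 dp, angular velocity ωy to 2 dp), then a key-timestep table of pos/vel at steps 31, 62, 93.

State at t = 0.8552 s:
  obj    pos=(+0.560,-0.249) vel=(+1.062,-0.656) ωy=+18.63

Key-timestep trajectory:
   step    t(s)  obj.x    obj.z    obj.vx   obj.vz 
     31  0.2138   +0.134  +0.015  +0.266  -0.164
     62  0.4276   +0.220  -0.038  +0.531  -0.328
     93  0.6414   +0.362  -0.126  +0.797  -0.492


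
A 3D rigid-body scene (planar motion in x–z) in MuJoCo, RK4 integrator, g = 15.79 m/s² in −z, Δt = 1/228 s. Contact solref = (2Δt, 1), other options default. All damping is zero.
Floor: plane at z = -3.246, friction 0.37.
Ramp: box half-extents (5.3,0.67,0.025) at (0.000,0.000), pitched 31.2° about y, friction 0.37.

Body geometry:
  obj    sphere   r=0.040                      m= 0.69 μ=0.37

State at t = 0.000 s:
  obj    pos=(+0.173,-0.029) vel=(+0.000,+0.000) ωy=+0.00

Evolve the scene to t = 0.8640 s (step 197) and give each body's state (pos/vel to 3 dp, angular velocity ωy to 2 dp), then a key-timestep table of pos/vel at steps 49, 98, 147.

State at t = 0.8640 s:
  obj    pos=(+2.039,-1.159) vel=(+4.318,-2.615) ωy=+126.19

Key-timestep trajectory:
   step    t(s)  obj.x    obj.z    obj.vx   obj.vz 
     49  0.2149   +0.289  -0.099  +1.074  -0.651
     98  0.4298   +0.635  -0.308  +2.148  -1.301
    147  0.6447   +1.212  -0.658  +3.222  -1.951


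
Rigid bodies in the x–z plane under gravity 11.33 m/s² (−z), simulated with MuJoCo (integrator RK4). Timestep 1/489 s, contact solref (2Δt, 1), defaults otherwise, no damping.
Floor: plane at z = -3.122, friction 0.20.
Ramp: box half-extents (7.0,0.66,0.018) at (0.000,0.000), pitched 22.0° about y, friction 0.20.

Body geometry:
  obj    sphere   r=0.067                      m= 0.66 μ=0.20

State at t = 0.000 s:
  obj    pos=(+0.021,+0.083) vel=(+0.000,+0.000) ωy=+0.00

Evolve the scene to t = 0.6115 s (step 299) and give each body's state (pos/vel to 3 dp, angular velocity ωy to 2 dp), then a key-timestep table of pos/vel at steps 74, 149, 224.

State at t = 0.6115 s:
  obj    pos=(+0.547,-0.129) vel=(+1.719,-0.694) ωy=+27.66

Key-timestep trajectory:
   step    t(s)  obj.x    obj.z    obj.vx   obj.vz 
     74  0.1513   +0.053  +0.070  +0.425  -0.172
    149  0.3047   +0.152  +0.030  +0.857  -0.346
    224  0.4581   +0.316  -0.036  +1.288  -0.520


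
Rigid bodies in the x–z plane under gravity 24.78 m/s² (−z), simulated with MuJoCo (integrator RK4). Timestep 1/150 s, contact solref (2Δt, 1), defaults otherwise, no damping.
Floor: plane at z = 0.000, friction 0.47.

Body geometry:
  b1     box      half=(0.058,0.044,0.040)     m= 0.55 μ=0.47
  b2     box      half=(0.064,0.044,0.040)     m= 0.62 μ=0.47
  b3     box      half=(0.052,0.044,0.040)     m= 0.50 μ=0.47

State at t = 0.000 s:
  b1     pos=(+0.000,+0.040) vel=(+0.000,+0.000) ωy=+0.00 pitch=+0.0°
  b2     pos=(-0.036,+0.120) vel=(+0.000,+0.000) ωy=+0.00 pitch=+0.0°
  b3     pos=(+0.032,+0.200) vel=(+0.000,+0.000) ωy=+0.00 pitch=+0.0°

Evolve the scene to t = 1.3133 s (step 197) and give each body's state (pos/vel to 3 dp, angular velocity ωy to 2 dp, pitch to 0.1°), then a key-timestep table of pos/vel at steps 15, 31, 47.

State at t = 1.3133 s:
  b1     pos=(+0.000,+0.040) vel=(+0.000,+0.000) ωy=+0.00 pitch=+0.0°
  b2     pos=(-0.036,+0.120) vel=(+0.000,+0.000) ωy=+0.00 pitch=+0.0°
  b3     pos=(+0.155,+0.040) vel=(+0.000,+0.000) ωy=+0.00 pitch=+180.0°

Key-timestep trajectory:
   step    t(s)  b1.x    b1.z    b1.vx   b1.vz   b2.x    b2.z    b2.vx   b2.vz   b3.x    b3.z    b3.vx   b3.vz 
     15  0.1000   +0.000  +0.040  -0.001  +0.001   -0.036  +0.120  -0.002  +0.001   +0.040  +0.198  +0.197  -0.095
     31  0.2067   +0.000  +0.040  +0.000  +0.000   -0.036  +0.120  +0.000  +0.000   +0.080  +0.137  +0.454  -1.604
     47  0.3133   +0.000  +0.040  +0.000  +0.000   -0.036  +0.120  +0.000  +0.000   +0.159  +0.032  -0.131  +0.333


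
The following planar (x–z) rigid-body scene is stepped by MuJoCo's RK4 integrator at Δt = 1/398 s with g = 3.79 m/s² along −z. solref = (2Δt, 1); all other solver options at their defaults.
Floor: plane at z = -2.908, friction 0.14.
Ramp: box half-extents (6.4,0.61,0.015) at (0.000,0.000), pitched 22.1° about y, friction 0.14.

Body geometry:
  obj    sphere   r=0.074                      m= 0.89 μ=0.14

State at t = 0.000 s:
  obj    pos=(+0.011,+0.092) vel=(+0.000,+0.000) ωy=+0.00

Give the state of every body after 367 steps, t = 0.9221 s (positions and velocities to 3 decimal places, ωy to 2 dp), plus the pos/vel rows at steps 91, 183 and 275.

State at t = 0.9221 s:
  obj    pos=(+0.412,-0.071) vel=(+0.870,-0.353) ωy=+12.69

Key-timestep trajectory:
   step    t(s)  obj.x    obj.z    obj.vx   obj.vz 
     91  0.2286   +0.036  +0.082  +0.216  -0.088
    183  0.4598   +0.111  +0.051  +0.434  -0.176
    275  0.6910   +0.236  +0.000  +0.652  -0.265


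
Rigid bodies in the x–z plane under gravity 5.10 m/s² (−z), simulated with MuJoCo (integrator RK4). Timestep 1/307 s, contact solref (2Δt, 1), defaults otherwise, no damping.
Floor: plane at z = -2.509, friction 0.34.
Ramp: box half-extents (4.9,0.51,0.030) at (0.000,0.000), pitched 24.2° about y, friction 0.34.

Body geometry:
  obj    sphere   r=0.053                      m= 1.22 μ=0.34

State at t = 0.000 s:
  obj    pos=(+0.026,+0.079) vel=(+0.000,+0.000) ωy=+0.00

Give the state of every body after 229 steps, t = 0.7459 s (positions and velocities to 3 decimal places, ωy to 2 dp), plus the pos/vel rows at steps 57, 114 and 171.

State at t = 0.7459 s:
  obj    pos=(+0.405,-0.091) vel=(+1.016,-0.457) ωy=+21.01

Key-timestep trajectory:
   step    t(s)  obj.x    obj.z    obj.vx   obj.vz 
     57  0.1857   +0.050  +0.069  +0.253  -0.114
    114  0.3713   +0.120  +0.037  +0.506  -0.227
    171  0.5570   +0.237  -0.016  +0.759  -0.341


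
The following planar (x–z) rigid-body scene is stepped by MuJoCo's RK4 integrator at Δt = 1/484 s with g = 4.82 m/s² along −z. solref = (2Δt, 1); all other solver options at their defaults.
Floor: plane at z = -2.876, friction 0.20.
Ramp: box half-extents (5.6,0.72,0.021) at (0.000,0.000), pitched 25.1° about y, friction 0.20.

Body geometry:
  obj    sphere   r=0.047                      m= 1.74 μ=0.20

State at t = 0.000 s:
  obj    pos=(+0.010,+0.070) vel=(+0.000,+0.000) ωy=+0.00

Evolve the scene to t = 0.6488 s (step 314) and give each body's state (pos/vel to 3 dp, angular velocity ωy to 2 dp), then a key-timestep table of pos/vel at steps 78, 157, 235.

State at t = 0.6488 s:
  obj    pos=(+0.289,-0.060) vel=(+0.858,-0.402) ωy=+20.16

Key-timestep trajectory:
   step    t(s)  obj.x    obj.z    obj.vx   obj.vz 
     78  0.1612   +0.027  +0.062  +0.213  -0.100
    157  0.3244   +0.080  +0.038  +0.429  -0.201
    235  0.4855   +0.166  -0.003  +0.642  -0.301


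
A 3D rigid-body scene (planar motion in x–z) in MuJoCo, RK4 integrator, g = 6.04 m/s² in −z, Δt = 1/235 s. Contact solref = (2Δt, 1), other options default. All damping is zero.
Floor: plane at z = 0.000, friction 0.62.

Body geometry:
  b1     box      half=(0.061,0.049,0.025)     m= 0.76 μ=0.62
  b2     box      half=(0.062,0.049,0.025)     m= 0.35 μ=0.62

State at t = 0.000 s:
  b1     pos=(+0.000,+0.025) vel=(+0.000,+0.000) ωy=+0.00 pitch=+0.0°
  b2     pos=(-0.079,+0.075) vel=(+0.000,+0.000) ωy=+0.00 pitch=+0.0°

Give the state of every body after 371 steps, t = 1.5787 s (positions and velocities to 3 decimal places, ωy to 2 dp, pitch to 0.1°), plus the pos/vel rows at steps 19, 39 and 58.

State at t = 1.5787 s:
  b1     pos=(+0.000,+0.025) vel=(+0.000,+0.000) ωy=+0.00 pitch=+0.0°
  b2     pos=(-0.090,+0.058) vel=(+0.000,+0.000) ωy=+0.00 pitch=-38.9°

Key-timestep trajectory:
   step    t(s)  b1.x    b1.z    b1.vx   b1.vz   b2.x    b2.z    b2.vx   b2.vz 
     19  0.0809   +0.000  +0.025  +0.000  +0.000   -0.083  +0.072  -0.086  -0.081
     39  0.1660   +0.000  +0.025  +0.000  +0.000   -0.092  +0.057  -0.103  -0.228
     58  0.2468   +0.000  +0.025  +0.000  +0.000   -0.092  +0.060  +0.052  -0.026


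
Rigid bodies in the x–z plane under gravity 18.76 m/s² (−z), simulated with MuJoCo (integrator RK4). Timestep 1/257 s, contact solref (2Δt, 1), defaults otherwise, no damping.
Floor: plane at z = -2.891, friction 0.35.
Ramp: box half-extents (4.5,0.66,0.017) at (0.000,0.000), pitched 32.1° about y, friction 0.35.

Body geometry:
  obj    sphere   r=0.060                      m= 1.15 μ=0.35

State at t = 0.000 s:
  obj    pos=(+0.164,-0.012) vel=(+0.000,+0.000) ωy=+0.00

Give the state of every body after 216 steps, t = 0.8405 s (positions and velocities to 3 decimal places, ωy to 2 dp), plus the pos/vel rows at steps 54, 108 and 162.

State at t = 0.8405 s:
  obj    pos=(+2.295,-1.349) vel=(+5.070,-3.180) ωy=+99.73

Key-timestep trajectory:
   step    t(s)  obj.x    obj.z    obj.vx   obj.vz 
     54  0.2101   +0.297  -0.096  +1.268  -0.795
    108  0.4202   +0.697  -0.346  +2.535  -1.590
    162  0.6304   +1.363  -0.764  +3.803  -2.385


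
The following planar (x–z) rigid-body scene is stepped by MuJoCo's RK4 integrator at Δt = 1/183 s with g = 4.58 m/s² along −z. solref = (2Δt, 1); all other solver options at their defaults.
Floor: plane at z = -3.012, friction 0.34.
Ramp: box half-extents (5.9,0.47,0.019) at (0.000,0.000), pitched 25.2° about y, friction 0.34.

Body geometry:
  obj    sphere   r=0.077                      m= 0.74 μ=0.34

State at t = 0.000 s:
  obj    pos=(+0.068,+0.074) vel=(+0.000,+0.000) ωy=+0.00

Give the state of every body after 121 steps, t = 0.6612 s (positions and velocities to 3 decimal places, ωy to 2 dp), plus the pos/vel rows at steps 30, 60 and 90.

State at t = 0.6612 s:
  obj    pos=(+0.344,-0.056) vel=(+0.833,-0.392) ωy=+11.96

Key-timestep trajectory:
   step    t(s)  obj.x    obj.z    obj.vx   obj.vz 
     30  0.1639   +0.085  +0.066  +0.207  -0.097
     60  0.3279   +0.136  +0.042  +0.413  -0.194
     90  0.4918   +0.220  +0.002  +0.620  -0.292


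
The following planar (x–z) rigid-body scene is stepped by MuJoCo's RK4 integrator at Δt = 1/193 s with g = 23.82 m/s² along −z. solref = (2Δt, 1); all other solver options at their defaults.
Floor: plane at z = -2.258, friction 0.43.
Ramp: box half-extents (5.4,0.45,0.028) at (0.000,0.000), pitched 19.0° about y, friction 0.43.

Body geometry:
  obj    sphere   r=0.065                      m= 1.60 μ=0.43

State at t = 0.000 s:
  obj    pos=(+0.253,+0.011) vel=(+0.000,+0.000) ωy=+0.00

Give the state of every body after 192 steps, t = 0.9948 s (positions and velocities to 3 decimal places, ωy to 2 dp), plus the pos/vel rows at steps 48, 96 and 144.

State at t = 0.9948 s:
  obj    pos=(+2.845,-0.881) vel=(+5.210,-1.794) ωy=+84.77

Key-timestep trajectory:
   step    t(s)  obj.x    obj.z    obj.vx   obj.vz 
     48  0.2487   +0.415  -0.045  +1.303  -0.449
     96  0.4974   +0.901  -0.212  +2.605  -0.897
    144  0.7461   +1.711  -0.491  +3.908  -1.346


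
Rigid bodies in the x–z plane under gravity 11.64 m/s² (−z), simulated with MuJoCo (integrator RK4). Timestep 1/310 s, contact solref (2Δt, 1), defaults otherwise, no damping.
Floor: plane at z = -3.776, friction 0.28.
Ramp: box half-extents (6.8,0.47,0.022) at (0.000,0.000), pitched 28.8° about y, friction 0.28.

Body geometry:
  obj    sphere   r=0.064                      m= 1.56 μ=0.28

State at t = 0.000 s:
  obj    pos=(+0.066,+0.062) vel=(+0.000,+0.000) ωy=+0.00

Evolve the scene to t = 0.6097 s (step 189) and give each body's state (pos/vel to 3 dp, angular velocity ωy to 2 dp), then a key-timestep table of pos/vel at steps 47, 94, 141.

State at t = 0.6097 s:
  obj    pos=(+0.718,-0.297) vel=(+2.140,-1.177) ωy=+38.15

Key-timestep trajectory:
   step    t(s)  obj.x    obj.z    obj.vx   obj.vz 
     47  0.1516   +0.106  +0.040  +0.532  -0.293
     94  0.3032   +0.227  -0.027  +1.064  -0.585
    141  0.4548   +0.429  -0.138  +1.597  -0.878


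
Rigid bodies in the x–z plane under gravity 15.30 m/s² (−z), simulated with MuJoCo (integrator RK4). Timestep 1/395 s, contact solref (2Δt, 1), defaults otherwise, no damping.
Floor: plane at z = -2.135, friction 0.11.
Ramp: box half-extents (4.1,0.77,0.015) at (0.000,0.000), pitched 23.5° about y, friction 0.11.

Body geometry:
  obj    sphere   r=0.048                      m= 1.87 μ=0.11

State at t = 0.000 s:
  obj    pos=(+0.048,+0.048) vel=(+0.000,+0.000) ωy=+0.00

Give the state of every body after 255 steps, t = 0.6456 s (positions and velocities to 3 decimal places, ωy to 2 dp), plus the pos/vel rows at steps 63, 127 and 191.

State at t = 0.6456 s:
  obj    pos=(+0.919,-0.331) vel=(+2.699,-1.170) ωy=+51.91

Key-timestep trajectory:
   step    t(s)  obj.x    obj.z    obj.vx   obj.vz 
     63  0.1595   +0.101  +0.025  +0.663  -0.300
    127  0.3215   +0.264  -0.046  +1.347  -0.574
    191  0.4835   +0.537  -0.165  +2.021  -0.879


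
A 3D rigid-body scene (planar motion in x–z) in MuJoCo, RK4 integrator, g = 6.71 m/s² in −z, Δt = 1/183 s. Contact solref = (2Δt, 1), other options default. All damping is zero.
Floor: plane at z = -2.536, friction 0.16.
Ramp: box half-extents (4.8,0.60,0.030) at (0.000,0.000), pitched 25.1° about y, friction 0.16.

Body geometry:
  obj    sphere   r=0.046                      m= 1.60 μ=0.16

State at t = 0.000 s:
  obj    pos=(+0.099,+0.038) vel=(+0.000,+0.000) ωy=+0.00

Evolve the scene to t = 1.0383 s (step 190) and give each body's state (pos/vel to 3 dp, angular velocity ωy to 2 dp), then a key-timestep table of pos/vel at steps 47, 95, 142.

State at t = 1.0383 s:
  obj    pos=(+1.091,-0.427) vel=(+1.912,-0.896) ωy=+45.87

Key-timestep trajectory:
   step    t(s)  obj.x    obj.z    obj.vx   obj.vz 
     47  0.2568   +0.160  +0.009  +0.473  -0.222
     95  0.5191   +0.347  -0.079  +0.956  -0.448
    142  0.7760   +0.653  -0.222  +1.429  -0.669


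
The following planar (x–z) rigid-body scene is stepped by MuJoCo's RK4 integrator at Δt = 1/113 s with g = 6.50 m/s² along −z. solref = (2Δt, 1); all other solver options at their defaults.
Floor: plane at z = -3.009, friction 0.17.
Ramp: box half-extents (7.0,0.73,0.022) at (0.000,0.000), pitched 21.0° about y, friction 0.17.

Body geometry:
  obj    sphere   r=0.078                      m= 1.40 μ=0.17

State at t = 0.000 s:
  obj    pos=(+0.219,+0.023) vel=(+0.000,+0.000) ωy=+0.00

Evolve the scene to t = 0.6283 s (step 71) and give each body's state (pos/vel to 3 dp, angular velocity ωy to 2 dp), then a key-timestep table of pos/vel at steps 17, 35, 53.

State at t = 0.6283 s:
  obj    pos=(+0.526,-0.095) vel=(+0.976,-0.375) ωy=+13.39

Key-timestep trajectory:
   step    t(s)  obj.x    obj.z    obj.vx   obj.vz 
     17  0.1504   +0.237  +0.016  +0.234  -0.090
     35  0.3097   +0.294  -0.006  +0.481  -0.185
     53  0.4690   +0.390  -0.043  +0.729  -0.280


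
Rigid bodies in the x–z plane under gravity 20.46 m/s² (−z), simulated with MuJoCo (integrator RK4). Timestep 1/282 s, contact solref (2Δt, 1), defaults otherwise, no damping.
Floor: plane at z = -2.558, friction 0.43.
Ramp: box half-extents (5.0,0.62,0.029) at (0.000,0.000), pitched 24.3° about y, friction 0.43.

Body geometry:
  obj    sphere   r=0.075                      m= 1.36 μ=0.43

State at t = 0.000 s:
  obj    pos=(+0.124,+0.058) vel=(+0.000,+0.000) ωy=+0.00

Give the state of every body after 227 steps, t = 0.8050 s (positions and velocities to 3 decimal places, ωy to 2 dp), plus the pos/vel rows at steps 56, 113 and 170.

State at t = 0.8050 s:
  obj    pos=(+1.900,-0.744) vel=(+4.412,-1.992) ωy=+64.54

Key-timestep trajectory:
   step    t(s)  obj.x    obj.z    obj.vx   obj.vz 
     56  0.1986   +0.232  +0.009  +1.089  -0.492
    113  0.4007   +0.564  -0.141  +2.197  -0.992
    170  0.6028   +1.120  -0.392  +3.304  -1.492


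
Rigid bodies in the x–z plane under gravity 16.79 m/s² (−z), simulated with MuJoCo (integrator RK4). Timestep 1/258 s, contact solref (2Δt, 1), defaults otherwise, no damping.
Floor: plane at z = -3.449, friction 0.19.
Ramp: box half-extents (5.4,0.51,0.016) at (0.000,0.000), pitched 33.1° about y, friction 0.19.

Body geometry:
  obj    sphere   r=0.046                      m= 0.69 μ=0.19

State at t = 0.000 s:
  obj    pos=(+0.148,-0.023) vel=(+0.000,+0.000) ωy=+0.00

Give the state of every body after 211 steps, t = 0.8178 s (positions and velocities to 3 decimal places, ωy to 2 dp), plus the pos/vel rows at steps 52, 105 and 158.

State at t = 0.8178 s:
  obj    pos=(+1.983,-1.219) vel=(+4.487,-2.925) ωy=+116.40

Key-timestep trajectory:
   step    t(s)  obj.x    obj.z    obj.vx   obj.vz 
     52  0.2016   +0.260  -0.095  +1.106  -0.721
    105  0.4070   +0.603  -0.319  +2.233  -1.456
    158  0.6124   +1.177  -0.693  +3.360  -2.191


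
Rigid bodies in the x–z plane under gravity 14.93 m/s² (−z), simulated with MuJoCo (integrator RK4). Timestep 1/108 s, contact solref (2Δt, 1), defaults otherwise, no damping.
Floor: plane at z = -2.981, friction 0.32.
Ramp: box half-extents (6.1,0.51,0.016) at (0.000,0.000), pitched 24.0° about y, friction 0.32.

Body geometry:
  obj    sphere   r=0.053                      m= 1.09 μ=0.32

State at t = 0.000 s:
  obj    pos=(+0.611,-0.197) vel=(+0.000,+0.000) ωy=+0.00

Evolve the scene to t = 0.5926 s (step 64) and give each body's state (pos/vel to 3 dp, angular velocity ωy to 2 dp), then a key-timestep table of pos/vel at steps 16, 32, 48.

State at t = 0.5926 s:
  obj    pos=(+1.307,-0.506) vel=(+2.348,-1.045) ωy=+48.48

Key-timestep trajectory:
   step    t(s)  obj.x    obj.z    obj.vx   obj.vz 
     16  0.1481   +0.655  -0.216  +0.587  -0.261
     32  0.2963   +0.785  -0.274  +1.174  -0.523
     48  0.4444   +1.003  -0.371  +1.761  -0.784


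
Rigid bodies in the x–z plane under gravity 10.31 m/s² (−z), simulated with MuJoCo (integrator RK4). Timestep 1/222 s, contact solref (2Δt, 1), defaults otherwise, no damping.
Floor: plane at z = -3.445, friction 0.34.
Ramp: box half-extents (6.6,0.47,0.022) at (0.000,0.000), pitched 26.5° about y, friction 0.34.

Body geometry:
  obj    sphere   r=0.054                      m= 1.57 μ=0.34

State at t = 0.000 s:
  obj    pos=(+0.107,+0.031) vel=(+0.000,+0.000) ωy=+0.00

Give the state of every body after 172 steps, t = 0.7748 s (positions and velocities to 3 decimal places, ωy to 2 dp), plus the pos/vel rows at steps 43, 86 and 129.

State at t = 0.7748 s:
  obj    pos=(+0.990,-0.409) vel=(+2.278,-1.136) ωy=+47.14

Key-timestep trajectory:
   step    t(s)  obj.x    obj.z    obj.vx   obj.vz 
     43  0.1937   +0.162  +0.004  +0.570  -0.284
     86  0.3874   +0.328  -0.079  +1.139  -0.568
    129  0.5811   +0.604  -0.216  +1.709  -0.852
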